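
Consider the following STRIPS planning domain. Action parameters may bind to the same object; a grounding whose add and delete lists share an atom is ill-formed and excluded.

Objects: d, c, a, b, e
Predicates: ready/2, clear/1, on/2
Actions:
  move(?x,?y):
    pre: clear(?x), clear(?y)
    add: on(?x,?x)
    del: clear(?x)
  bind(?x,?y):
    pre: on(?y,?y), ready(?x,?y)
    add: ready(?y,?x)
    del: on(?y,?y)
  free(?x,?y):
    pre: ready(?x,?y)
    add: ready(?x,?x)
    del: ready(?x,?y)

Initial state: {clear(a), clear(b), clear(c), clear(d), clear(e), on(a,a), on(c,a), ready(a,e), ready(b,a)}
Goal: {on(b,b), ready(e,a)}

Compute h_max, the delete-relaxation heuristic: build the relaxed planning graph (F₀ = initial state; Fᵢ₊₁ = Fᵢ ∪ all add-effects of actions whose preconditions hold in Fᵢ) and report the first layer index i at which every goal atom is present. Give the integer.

2

F0 = init (9 atoms)
F1 = F0 ∪ {on(b,b), on(c,c), on(d,d), on(e,e), ready(a,a), ready(a,b), ready(b,b)}  (16 atoms)
F2 = F1 ∪ {ready(e,a)}  (17 atoms)
goal ⊆ F2  ⇒  h_max = 2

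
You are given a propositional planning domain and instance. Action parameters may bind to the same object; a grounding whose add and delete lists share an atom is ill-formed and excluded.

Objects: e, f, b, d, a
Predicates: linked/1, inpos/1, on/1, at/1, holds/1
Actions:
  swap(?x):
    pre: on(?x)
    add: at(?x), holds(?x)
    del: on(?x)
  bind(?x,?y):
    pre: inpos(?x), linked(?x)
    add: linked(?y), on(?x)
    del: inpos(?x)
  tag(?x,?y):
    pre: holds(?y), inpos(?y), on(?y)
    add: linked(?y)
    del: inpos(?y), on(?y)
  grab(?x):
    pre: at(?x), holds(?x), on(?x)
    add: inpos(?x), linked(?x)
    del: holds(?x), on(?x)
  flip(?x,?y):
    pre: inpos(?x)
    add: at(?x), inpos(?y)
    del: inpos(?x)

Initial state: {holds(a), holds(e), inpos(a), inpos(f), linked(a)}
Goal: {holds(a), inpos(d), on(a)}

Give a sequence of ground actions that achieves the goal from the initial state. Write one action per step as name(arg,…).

1. bind(a,e)  →  {holds(a), holds(e), inpos(f), linked(a), linked(e), on(a)}
2. flip(f,d)  →  {at(f), holds(a), holds(e), inpos(d), linked(a), linked(e), on(a)}

bind(a,e); flip(f,d)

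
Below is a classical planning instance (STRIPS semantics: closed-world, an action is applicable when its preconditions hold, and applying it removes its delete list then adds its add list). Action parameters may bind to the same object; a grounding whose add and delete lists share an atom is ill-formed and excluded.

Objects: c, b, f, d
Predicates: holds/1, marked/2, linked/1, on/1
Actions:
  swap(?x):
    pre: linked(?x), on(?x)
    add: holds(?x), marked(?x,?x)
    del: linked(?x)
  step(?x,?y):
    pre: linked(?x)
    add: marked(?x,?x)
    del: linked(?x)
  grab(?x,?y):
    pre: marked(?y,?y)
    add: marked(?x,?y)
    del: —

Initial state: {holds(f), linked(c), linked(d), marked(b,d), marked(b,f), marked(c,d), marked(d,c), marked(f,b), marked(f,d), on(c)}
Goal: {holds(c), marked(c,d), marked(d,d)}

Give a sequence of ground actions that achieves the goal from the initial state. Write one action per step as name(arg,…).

1. swap(c)  →  {holds(c), holds(f), linked(d), marked(b,d), marked(b,f), marked(c,c), marked(c,d), marked(d,c), marked(f,b), marked(f,d), on(c)}
2. step(d,c)  →  {holds(c), holds(f), marked(b,d), marked(b,f), marked(c,c), marked(c,d), marked(d,c), marked(d,d), marked(f,b), marked(f,d), on(c)}

swap(c); step(d,c)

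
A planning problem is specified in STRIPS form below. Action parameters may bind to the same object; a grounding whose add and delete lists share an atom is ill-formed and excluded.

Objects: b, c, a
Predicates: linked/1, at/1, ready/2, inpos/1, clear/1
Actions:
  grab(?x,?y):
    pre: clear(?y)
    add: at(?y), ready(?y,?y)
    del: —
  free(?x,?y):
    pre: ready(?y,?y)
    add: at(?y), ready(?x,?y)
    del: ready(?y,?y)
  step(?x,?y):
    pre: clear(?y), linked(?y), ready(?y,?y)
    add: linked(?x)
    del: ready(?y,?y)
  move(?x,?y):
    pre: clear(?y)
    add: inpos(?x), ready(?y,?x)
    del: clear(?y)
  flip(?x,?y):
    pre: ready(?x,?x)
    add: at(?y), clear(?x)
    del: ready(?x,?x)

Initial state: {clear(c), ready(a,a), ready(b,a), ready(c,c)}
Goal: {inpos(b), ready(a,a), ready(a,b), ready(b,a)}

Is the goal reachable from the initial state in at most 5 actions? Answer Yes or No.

1. flip(a,b)  →  {at(b), clear(a), clear(c), ready(b,a), ready(c,c)}
2. grab(b,a)  →  {at(a), at(b), clear(a), clear(c), ready(a,a), ready(b,a), ready(c,c)}
3. move(b,a)  →  {at(a), at(b), clear(c), inpos(b), ready(a,a), ready(a,b), ready(b,a), ready(c,c)}
optimal plan length = 3; 3 ≤ 5

Yes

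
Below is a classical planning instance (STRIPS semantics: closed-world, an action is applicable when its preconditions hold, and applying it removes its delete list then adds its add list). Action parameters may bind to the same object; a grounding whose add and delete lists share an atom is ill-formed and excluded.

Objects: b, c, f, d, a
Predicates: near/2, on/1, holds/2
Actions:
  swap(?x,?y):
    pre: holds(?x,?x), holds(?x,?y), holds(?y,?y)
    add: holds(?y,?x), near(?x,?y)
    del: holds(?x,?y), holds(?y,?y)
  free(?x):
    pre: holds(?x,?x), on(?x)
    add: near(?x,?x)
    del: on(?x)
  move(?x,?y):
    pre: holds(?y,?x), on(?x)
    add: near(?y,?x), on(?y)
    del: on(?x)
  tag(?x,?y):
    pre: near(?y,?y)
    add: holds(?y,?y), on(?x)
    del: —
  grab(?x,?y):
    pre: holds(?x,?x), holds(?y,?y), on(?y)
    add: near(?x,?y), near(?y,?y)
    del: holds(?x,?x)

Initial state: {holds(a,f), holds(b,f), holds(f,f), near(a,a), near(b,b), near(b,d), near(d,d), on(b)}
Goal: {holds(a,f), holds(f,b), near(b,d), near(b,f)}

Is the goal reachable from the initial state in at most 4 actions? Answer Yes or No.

1. tag(b,b)  →  {holds(a,f), holds(b,b), holds(b,f), holds(f,f), near(a,a), near(b,b), near(b,d), near(d,d), on(b)}
2. swap(b,f)  →  {holds(a,f), holds(b,b), holds(f,b), near(a,a), near(b,b), near(b,d), near(b,f), near(d,d), on(b)}
optimal plan length = 2; 2 ≤ 4

Yes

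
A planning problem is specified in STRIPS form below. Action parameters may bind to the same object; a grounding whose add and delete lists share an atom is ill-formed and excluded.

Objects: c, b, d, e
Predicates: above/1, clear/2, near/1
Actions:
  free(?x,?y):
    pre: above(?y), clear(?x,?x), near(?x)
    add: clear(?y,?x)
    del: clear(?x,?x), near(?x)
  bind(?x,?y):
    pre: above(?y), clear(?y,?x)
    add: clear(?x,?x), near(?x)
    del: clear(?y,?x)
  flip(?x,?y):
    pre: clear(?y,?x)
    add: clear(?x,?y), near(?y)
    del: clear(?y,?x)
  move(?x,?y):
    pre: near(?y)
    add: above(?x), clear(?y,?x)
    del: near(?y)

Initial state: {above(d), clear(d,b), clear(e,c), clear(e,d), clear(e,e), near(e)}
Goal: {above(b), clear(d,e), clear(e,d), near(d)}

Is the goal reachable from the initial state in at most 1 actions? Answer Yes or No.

1. free(e,d)  →  {above(d), clear(d,b), clear(d,e), clear(e,c), clear(e,d)}
2. flip(c,e)  →  {above(d), clear(c,e), clear(d,b), clear(d,e), clear(e,d), near(e)}
3. flip(b,d)  →  {above(d), clear(b,d), clear(c,e), clear(d,e), clear(e,d), near(d), near(e)}
4. move(b,e)  →  {above(b), above(d), clear(b,d), clear(c,e), clear(d,e), clear(e,b), clear(e,d), near(d)}
optimal plan length = 4; 4 > 1

No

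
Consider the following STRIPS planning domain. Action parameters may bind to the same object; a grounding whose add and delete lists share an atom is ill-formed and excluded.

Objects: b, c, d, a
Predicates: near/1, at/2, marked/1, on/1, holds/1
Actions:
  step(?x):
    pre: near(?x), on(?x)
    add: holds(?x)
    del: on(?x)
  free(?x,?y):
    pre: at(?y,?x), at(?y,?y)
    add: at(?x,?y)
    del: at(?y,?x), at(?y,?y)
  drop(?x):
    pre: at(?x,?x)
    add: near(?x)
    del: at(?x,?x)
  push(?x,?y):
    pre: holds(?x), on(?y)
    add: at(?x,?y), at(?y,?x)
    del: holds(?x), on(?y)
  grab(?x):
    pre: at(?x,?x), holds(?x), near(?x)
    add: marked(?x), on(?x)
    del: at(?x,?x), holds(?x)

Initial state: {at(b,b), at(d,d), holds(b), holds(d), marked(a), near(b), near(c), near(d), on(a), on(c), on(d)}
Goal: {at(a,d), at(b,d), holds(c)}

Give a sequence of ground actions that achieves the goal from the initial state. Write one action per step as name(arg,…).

step(c); push(b,d); push(d,a)

1. step(c)  →  {at(b,b), at(d,d), holds(b), holds(c), holds(d), marked(a), near(b), near(c), near(d), on(a), on(d)}
2. push(b,d)  →  {at(b,b), at(b,d), at(d,b), at(d,d), holds(c), holds(d), marked(a), near(b), near(c), near(d), on(a)}
3. push(d,a)  →  {at(a,d), at(b,b), at(b,d), at(d,a), at(d,b), at(d,d), holds(c), marked(a), near(b), near(c), near(d)}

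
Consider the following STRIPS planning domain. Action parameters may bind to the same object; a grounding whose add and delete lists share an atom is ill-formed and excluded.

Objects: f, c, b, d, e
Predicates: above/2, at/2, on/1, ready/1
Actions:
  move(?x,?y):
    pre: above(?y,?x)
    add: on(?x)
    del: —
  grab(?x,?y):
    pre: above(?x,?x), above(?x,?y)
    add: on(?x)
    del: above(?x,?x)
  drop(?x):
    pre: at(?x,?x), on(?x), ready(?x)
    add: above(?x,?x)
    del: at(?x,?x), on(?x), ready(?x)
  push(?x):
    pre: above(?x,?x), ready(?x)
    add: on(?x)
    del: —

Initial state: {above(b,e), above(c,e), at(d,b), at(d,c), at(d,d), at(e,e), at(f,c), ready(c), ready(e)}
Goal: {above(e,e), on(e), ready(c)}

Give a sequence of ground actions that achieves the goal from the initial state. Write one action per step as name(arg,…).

move(e,c); drop(e); move(e,c)

1. move(e,c)  →  {above(b,e), above(c,e), at(d,b), at(d,c), at(d,d), at(e,e), at(f,c), on(e), ready(c), ready(e)}
2. drop(e)  →  {above(b,e), above(c,e), above(e,e), at(d,b), at(d,c), at(d,d), at(f,c), ready(c)}
3. move(e,c)  →  {above(b,e), above(c,e), above(e,e), at(d,b), at(d,c), at(d,d), at(f,c), on(e), ready(c)}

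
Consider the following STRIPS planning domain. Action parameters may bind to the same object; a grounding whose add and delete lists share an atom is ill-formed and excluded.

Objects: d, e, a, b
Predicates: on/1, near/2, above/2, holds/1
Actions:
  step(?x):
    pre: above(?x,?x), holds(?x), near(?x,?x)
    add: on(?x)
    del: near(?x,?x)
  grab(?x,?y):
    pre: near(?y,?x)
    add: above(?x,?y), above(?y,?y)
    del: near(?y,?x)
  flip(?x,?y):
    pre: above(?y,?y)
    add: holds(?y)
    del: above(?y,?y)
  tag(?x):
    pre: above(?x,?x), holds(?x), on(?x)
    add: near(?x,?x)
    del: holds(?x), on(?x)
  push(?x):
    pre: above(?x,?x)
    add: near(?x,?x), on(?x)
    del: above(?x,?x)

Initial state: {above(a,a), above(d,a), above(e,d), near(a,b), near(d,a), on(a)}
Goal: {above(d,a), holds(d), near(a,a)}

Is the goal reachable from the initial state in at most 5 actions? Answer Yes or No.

Yes

1. grab(a,d)  →  {above(a,a), above(a,d), above(d,a), above(d,d), above(e,d), near(a,b), on(a)}
2. flip(d,d)  →  {above(a,a), above(a,d), above(d,a), above(e,d), holds(d), near(a,b), on(a)}
3. push(a)  →  {above(a,d), above(d,a), above(e,d), holds(d), near(a,a), near(a,b), on(a)}
optimal plan length = 3; 3 ≤ 5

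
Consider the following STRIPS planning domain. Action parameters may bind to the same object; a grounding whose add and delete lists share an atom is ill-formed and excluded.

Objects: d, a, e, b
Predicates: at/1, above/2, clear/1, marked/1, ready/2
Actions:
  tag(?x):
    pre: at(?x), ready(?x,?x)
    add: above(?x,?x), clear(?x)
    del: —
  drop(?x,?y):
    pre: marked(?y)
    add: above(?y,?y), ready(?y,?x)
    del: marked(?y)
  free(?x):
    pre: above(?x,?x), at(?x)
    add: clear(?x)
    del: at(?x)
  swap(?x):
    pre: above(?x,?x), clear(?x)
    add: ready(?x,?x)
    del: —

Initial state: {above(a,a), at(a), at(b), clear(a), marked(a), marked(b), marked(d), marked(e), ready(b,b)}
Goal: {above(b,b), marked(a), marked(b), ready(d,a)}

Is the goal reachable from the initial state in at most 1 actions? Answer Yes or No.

1. tag(b)  →  {above(a,a), above(b,b), at(a), at(b), clear(a), clear(b), marked(a), marked(b), marked(d), marked(e), ready(b,b)}
2. drop(a,d)  →  {above(a,a), above(b,b), above(d,d), at(a), at(b), clear(a), clear(b), marked(a), marked(b), marked(e), ready(b,b), ready(d,a)}
optimal plan length = 2; 2 > 1

No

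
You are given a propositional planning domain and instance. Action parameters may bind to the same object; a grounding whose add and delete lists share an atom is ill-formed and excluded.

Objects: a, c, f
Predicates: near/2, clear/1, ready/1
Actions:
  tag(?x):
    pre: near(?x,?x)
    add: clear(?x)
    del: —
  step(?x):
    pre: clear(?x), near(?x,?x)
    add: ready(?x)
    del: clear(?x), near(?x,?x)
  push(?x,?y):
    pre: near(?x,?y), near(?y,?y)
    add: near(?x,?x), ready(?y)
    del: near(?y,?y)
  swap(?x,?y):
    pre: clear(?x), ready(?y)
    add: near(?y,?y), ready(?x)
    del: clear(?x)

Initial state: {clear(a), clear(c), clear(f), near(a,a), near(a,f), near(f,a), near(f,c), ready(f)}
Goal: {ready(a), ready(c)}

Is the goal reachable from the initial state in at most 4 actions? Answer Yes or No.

Yes

1. step(a)  →  {clear(c), clear(f), near(a,f), near(f,a), near(f,c), ready(a), ready(f)}
2. swap(c,a)  →  {clear(f), near(a,a), near(a,f), near(f,a), near(f,c), ready(a), ready(c), ready(f)}
optimal plan length = 2; 2 ≤ 4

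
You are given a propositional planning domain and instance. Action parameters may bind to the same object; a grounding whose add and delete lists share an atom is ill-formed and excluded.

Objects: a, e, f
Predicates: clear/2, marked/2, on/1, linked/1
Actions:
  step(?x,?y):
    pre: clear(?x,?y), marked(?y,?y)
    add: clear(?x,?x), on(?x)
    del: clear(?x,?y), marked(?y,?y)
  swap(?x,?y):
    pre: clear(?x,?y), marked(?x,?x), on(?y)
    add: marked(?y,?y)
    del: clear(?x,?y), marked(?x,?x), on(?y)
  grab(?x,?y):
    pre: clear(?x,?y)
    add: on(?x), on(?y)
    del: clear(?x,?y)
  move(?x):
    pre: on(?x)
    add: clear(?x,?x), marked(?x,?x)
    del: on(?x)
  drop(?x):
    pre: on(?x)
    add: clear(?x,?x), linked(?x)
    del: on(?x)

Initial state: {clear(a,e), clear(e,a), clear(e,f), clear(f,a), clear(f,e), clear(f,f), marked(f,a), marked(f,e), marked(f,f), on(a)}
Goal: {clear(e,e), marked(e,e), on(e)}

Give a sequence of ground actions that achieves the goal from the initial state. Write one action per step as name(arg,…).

step(e,f); move(e); grab(a,e)

1. step(e,f)  →  {clear(a,e), clear(e,a), clear(e,e), clear(f,a), clear(f,e), clear(f,f), marked(f,a), marked(f,e), on(a), on(e)}
2. move(e)  →  {clear(a,e), clear(e,a), clear(e,e), clear(f,a), clear(f,e), clear(f,f), marked(e,e), marked(f,a), marked(f,e), on(a)}
3. grab(a,e)  →  {clear(e,a), clear(e,e), clear(f,a), clear(f,e), clear(f,f), marked(e,e), marked(f,a), marked(f,e), on(a), on(e)}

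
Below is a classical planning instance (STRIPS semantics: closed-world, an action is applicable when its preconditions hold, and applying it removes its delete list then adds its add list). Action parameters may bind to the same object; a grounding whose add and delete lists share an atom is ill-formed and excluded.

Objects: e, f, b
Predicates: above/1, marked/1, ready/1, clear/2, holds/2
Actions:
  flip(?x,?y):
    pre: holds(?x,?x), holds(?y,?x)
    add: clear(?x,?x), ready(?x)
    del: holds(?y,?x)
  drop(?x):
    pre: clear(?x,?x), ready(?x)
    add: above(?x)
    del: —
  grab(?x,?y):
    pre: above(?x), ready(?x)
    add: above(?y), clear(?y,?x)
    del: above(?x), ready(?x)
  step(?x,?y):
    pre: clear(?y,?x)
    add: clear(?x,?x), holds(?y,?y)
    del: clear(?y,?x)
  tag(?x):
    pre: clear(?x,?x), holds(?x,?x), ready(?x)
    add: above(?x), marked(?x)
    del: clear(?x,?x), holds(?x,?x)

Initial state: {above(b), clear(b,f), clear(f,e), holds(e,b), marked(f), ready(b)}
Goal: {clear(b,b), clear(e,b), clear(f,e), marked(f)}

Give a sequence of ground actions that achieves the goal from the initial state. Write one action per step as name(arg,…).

grab(b,e); step(f,b); flip(b,e)

1. grab(b,e)  →  {above(e), clear(b,f), clear(e,b), clear(f,e), holds(e,b), marked(f)}
2. step(f,b)  →  {above(e), clear(e,b), clear(f,e), clear(f,f), holds(b,b), holds(e,b), marked(f)}
3. flip(b,e)  →  {above(e), clear(b,b), clear(e,b), clear(f,e), clear(f,f), holds(b,b), marked(f), ready(b)}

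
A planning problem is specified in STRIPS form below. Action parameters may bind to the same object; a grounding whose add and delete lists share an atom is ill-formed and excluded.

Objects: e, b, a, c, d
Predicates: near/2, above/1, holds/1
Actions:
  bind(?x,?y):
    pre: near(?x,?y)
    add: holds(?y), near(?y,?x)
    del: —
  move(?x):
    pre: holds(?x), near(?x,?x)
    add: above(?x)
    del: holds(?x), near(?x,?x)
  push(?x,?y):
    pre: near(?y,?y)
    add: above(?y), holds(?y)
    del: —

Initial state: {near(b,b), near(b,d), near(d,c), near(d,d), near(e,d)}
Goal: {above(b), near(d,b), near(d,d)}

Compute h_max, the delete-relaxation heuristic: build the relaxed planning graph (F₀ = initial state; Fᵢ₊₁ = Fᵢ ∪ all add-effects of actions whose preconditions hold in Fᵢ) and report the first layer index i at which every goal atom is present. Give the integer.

1

F0 = init (5 atoms)
F1 = F0 ∪ {above(b), above(d), holds(b), holds(c), holds(d), near(c,d), near(d,b), near(d,e)}  (13 atoms)
goal ⊆ F1  ⇒  h_max = 1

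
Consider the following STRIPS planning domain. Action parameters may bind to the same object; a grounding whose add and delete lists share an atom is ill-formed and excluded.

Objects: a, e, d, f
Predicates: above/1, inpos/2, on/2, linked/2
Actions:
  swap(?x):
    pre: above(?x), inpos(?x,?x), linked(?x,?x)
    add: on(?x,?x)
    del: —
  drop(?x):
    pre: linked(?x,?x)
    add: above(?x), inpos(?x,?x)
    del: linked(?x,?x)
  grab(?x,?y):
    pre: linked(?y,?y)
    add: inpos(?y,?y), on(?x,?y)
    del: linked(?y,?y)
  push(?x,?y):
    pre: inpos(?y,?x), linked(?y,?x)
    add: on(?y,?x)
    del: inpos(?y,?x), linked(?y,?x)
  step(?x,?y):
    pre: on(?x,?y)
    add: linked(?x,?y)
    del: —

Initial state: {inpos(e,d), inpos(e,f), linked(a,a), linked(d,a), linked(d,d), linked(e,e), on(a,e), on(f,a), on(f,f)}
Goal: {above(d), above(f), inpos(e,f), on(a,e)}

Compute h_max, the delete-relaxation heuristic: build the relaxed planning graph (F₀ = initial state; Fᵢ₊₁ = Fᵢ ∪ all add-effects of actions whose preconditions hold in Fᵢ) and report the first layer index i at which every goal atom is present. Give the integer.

2

F0 = init (9 atoms)
F1 = F0 ∪ {above(a), above(d), above(e), inpos(a,a), inpos(d,d), inpos(e,e), linked(a,e), linked(f,a), linked(f,f), on(a,a), on(a,d), on(d,a), on(d,d), on(d,e), on(e,a), on(e,d), on(e,e), on(f,d), on(f,e)}  (28 atoms)
F2 = F1 ∪ {above(f), inpos(f,f), linked(a,d), linked(d,e), linked(e,a), linked(e,d), linked(f,d), linked(f,e), on(a,f), on(d,f), on(e,f)}  (39 atoms)
goal ⊆ F2  ⇒  h_max = 2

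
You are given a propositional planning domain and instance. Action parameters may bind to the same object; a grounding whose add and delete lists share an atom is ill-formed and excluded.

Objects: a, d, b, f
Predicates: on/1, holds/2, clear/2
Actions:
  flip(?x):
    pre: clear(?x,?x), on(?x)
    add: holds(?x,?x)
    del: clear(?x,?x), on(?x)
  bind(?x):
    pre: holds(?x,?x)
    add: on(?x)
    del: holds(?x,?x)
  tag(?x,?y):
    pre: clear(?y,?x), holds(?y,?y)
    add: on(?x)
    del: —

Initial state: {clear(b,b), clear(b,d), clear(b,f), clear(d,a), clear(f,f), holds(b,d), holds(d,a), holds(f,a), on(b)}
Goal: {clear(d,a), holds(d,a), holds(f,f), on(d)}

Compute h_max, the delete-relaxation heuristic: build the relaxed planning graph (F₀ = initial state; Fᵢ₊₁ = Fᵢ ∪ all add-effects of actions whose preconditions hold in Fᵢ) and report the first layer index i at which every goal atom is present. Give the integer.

F0 = init (9 atoms)
F1 = F0 ∪ {holds(b,b)}  (10 atoms)
F2 = F1 ∪ {on(d), on(f)}  (12 atoms)
F3 = F2 ∪ {holds(f,f)}  (13 atoms)
goal ⊆ F3  ⇒  h_max = 3

3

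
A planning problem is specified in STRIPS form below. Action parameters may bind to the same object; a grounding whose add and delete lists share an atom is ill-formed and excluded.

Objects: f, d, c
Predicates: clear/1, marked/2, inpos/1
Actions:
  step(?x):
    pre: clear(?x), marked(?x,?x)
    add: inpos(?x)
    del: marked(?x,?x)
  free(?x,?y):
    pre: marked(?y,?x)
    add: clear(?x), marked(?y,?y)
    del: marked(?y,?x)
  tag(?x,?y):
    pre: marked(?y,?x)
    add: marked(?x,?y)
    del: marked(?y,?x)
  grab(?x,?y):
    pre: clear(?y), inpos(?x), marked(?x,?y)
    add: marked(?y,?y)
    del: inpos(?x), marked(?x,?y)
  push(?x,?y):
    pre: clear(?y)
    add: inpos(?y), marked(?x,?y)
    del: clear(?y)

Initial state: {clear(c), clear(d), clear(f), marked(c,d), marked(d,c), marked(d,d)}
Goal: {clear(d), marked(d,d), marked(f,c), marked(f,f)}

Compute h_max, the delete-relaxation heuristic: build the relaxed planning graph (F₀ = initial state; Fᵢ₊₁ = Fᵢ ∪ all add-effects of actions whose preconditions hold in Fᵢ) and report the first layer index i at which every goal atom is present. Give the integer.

1

F0 = init (6 atoms)
F1 = F0 ∪ {inpos(c), inpos(d), inpos(f), marked(c,c), marked(c,f), marked(d,f), marked(f,c), marked(f,d), marked(f,f)}  (15 atoms)
goal ⊆ F1  ⇒  h_max = 1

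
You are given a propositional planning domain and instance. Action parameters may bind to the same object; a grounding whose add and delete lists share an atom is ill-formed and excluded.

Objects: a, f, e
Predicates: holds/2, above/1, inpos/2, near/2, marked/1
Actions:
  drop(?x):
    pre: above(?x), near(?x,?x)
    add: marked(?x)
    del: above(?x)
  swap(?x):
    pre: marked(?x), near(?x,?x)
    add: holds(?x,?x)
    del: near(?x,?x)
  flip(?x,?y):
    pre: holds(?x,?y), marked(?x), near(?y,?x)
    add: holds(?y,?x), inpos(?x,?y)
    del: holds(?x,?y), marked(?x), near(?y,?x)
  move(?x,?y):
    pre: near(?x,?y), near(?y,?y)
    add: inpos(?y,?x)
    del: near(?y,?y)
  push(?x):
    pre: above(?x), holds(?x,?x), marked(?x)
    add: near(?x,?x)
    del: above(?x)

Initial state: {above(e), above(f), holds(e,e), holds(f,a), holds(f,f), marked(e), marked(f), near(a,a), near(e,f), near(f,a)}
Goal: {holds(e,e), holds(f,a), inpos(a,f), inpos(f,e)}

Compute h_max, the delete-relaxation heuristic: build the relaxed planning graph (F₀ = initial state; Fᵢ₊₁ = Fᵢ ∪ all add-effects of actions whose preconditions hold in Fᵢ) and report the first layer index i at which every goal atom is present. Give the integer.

2

F0 = init (10 atoms)
F1 = F0 ∪ {inpos(a,a), inpos(a,f), near(e,e), near(f,f)}  (14 atoms)
F2 = F1 ∪ {inpos(e,e), inpos(f,e), inpos(f,f)}  (17 atoms)
goal ⊆ F2  ⇒  h_max = 2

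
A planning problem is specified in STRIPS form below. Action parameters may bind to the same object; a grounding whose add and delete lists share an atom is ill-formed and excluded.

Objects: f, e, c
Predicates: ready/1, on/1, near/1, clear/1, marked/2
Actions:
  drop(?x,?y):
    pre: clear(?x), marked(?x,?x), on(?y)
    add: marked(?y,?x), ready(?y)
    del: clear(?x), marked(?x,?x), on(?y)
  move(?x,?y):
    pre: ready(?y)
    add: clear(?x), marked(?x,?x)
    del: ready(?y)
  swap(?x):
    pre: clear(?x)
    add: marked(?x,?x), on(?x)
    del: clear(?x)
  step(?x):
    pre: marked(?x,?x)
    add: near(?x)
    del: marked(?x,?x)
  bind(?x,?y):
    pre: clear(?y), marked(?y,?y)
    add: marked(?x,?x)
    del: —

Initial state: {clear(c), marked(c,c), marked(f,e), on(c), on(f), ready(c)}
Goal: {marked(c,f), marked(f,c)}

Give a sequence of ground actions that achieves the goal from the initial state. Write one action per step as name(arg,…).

drop(c,f); move(f,f); drop(f,c)

1. drop(c,f)  →  {marked(f,c), marked(f,e), on(c), ready(c), ready(f)}
2. move(f,f)  →  {clear(f), marked(f,c), marked(f,e), marked(f,f), on(c), ready(c)}
3. drop(f,c)  →  {marked(c,f), marked(f,c), marked(f,e), ready(c)}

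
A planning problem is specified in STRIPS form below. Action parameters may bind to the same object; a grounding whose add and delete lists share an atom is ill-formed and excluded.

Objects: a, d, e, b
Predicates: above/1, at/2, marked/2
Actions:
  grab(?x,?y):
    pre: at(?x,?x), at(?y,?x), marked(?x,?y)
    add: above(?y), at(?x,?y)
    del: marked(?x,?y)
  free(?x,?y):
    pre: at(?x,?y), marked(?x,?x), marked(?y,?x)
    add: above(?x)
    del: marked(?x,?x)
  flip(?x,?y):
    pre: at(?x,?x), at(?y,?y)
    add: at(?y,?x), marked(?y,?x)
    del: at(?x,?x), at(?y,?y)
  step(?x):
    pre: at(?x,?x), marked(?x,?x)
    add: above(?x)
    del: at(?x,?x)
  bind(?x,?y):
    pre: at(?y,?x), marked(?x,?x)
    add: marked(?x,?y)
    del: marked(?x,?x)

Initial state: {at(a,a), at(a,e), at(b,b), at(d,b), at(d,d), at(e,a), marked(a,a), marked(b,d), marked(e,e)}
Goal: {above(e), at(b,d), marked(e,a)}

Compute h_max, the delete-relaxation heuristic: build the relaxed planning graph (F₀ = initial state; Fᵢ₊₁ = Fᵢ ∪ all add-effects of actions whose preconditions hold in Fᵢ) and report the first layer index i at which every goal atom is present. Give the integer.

2

F0 = init (9 atoms)
F1 = F0 ∪ {above(a), above(d), at(a,b), at(a,d), at(b,a), at(b,d), at(d,a), marked(a,b), marked(a,d), marked(a,e), marked(b,a), marked(d,a), marked(d,b), marked(e,a)}  (23 atoms)
F2 = F1 ∪ {above(b), above(e)}  (25 atoms)
goal ⊆ F2  ⇒  h_max = 2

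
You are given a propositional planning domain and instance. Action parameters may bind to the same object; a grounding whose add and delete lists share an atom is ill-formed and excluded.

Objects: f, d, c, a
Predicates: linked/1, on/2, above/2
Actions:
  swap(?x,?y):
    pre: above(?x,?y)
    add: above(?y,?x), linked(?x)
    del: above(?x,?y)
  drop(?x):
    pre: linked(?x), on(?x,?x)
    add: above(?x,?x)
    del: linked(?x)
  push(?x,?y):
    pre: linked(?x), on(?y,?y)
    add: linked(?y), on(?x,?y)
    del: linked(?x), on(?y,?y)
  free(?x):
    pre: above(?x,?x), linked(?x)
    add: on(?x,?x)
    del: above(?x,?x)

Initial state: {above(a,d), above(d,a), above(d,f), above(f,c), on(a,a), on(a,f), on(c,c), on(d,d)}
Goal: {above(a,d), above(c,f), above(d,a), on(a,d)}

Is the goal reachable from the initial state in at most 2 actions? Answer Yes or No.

No

1. swap(f,c)  →  {above(a,d), above(c,f), above(d,a), above(d,f), linked(f), on(a,a), on(a,f), on(c,c), on(d,d)}
2. push(f,a)  →  {above(a,d), above(c,f), above(d,a), above(d,f), linked(a), on(a,f), on(c,c), on(d,d), on(f,a)}
3. push(a,d)  →  {above(a,d), above(c,f), above(d,a), above(d,f), linked(d), on(a,d), on(a,f), on(c,c), on(f,a)}
optimal plan length = 3; 3 > 2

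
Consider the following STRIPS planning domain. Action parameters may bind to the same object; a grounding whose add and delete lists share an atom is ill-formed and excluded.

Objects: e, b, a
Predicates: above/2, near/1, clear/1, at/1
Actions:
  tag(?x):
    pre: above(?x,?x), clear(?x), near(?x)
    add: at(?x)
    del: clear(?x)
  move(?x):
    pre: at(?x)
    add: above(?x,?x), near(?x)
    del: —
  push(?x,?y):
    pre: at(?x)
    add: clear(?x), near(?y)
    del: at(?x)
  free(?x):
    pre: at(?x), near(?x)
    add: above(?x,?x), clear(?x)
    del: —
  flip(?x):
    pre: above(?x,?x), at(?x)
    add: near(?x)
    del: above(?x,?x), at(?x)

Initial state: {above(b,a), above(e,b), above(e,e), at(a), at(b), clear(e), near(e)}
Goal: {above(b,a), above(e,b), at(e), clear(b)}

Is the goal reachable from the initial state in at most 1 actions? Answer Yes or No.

1. tag(e)  →  {above(b,a), above(e,b), above(e,e), at(a), at(b), at(e), near(e)}
2. push(b,e)  →  {above(b,a), above(e,b), above(e,e), at(a), at(e), clear(b), near(e)}
optimal plan length = 2; 2 > 1

No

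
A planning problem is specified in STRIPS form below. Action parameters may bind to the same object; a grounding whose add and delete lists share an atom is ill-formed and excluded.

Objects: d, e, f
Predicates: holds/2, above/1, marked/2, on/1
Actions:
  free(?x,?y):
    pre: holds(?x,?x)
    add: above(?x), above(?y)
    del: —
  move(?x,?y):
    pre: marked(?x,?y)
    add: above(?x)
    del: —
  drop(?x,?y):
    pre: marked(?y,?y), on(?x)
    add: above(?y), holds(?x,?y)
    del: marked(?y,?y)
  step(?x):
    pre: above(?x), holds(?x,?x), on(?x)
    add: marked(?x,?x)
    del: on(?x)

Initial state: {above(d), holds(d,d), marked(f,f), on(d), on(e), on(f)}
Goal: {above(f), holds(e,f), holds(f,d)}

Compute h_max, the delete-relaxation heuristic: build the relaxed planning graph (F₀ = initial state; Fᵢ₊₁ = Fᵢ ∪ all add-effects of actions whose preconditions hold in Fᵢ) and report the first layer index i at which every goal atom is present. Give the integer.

2

F0 = init (6 atoms)
F1 = F0 ∪ {above(e), above(f), holds(d,f), holds(e,f), holds(f,f), marked(d,d)}  (12 atoms)
F2 = F1 ∪ {holds(e,d), holds(f,d)}  (14 atoms)
goal ⊆ F2  ⇒  h_max = 2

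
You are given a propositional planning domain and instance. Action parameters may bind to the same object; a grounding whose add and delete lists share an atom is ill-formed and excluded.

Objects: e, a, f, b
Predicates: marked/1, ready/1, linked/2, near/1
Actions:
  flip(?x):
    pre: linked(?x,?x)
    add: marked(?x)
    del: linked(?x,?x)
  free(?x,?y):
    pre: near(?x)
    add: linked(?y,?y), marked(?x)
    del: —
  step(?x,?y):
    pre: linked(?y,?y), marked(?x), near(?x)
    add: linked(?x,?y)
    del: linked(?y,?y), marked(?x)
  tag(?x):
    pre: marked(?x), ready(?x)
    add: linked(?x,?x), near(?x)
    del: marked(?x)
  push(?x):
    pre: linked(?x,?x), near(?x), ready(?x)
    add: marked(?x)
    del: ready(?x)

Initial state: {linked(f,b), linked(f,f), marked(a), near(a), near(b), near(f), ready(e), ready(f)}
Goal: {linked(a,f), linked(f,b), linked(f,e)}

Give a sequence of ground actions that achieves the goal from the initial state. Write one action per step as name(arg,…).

1. free(f,e)  →  {linked(e,e), linked(f,b), linked(f,f), marked(a), marked(f), near(a), near(b), near(f), ready(e), ready(f)}
2. step(a,f)  →  {linked(a,f), linked(e,e), linked(f,b), marked(f), near(a), near(b), near(f), ready(e), ready(f)}
3. step(f,e)  →  {linked(a,f), linked(f,b), linked(f,e), near(a), near(b), near(f), ready(e), ready(f)}

free(f,e); step(a,f); step(f,e)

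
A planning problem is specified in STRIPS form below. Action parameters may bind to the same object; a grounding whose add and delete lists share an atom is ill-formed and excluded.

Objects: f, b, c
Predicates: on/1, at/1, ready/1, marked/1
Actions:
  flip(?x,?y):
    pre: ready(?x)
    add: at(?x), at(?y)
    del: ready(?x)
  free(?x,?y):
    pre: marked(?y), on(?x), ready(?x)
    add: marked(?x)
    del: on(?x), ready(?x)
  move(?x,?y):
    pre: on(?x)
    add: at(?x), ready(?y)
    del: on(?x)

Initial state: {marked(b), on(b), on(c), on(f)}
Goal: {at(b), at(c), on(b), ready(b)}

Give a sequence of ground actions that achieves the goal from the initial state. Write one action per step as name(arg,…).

move(f,f); flip(f,b); move(c,b)

1. move(f,f)  →  {at(f), marked(b), on(b), on(c), ready(f)}
2. flip(f,b)  →  {at(b), at(f), marked(b), on(b), on(c)}
3. move(c,b)  →  {at(b), at(c), at(f), marked(b), on(b), ready(b)}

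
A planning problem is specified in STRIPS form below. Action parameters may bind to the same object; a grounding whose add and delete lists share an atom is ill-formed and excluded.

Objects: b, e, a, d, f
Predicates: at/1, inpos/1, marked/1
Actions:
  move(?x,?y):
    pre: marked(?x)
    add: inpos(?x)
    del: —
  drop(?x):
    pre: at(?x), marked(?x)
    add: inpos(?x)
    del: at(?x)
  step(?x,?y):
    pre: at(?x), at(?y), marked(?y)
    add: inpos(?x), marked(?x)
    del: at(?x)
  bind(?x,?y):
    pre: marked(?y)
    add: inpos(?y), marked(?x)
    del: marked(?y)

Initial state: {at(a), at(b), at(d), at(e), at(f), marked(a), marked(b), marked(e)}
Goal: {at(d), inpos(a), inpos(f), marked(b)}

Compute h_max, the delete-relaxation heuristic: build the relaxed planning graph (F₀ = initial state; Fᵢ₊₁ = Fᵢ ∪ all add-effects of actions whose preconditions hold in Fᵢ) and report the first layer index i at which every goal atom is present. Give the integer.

1

F0 = init (8 atoms)
F1 = F0 ∪ {inpos(a), inpos(b), inpos(d), inpos(e), inpos(f), marked(d), marked(f)}  (15 atoms)
goal ⊆ F1  ⇒  h_max = 1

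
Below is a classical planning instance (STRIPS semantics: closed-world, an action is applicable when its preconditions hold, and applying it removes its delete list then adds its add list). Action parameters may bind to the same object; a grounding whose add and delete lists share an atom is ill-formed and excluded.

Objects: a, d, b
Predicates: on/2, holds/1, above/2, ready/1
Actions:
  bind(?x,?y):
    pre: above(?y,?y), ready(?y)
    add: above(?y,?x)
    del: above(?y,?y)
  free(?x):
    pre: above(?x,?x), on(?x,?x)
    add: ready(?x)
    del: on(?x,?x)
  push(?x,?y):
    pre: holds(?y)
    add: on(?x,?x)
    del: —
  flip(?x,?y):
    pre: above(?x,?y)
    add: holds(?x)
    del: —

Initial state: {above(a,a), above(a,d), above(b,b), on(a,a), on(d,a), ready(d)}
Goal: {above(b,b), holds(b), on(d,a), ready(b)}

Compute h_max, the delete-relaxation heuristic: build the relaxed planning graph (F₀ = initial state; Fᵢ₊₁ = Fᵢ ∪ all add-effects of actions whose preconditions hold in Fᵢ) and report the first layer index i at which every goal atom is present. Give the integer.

3

F0 = init (6 atoms)
F1 = F0 ∪ {holds(a), holds(b), ready(a)}  (9 atoms)
F2 = F1 ∪ {above(a,b), on(b,b), on(d,d)}  (12 atoms)
F3 = F2 ∪ {ready(b)}  (13 atoms)
goal ⊆ F3  ⇒  h_max = 3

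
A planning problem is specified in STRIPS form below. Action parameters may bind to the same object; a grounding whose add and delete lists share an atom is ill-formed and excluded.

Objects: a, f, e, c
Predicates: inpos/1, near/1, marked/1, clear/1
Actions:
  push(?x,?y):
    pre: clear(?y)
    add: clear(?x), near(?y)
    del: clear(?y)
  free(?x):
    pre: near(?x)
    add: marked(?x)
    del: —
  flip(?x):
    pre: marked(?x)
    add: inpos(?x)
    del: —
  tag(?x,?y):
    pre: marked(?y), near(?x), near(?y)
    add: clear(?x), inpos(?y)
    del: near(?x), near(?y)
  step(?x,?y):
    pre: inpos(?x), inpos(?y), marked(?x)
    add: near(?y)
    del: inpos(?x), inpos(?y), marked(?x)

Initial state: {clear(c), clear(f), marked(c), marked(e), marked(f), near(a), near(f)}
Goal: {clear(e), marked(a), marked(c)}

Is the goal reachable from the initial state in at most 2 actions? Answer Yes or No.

1. push(e,f)  →  {clear(c), clear(e), marked(c), marked(e), marked(f), near(a), near(f)}
2. free(a)  →  {clear(c), clear(e), marked(a), marked(c), marked(e), marked(f), near(a), near(f)}
optimal plan length = 2; 2 ≤ 2

Yes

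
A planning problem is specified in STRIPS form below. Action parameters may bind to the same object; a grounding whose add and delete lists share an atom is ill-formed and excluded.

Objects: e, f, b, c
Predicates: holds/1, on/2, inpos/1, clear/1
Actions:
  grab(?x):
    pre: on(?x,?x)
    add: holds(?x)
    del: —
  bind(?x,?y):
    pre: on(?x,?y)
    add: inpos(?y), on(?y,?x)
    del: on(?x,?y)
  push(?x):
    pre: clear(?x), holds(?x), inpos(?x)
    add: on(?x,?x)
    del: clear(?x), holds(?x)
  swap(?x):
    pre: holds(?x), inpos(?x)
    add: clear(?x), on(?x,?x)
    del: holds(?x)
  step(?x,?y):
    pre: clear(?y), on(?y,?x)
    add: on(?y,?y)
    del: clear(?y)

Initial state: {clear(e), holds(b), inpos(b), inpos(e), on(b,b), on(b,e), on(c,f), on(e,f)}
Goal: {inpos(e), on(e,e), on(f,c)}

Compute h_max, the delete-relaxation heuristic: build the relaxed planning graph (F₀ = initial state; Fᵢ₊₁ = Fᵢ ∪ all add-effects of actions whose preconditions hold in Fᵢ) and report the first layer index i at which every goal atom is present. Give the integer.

F0 = init (8 atoms)
F1 = F0 ∪ {clear(b), inpos(f), on(e,b), on(e,e), on(f,c), on(f,e)}  (14 atoms)
goal ⊆ F1  ⇒  h_max = 1

1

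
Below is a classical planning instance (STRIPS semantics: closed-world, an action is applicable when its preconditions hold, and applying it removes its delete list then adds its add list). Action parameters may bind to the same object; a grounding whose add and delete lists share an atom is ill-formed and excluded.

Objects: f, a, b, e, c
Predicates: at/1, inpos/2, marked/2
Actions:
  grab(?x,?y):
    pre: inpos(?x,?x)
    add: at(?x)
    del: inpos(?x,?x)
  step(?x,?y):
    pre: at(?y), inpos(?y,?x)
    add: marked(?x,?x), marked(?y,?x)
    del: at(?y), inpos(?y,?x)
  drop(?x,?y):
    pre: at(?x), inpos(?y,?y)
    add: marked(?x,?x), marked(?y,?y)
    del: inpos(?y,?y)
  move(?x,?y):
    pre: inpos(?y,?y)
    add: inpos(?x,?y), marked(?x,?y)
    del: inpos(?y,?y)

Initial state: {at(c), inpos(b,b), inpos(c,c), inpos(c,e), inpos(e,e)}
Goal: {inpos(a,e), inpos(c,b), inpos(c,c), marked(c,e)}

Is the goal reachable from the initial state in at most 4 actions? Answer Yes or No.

1. step(e,c)  →  {inpos(b,b), inpos(c,c), inpos(e,e), marked(c,e), marked(e,e)}
2. move(a,e)  →  {inpos(a,e), inpos(b,b), inpos(c,c), marked(a,e), marked(c,e), marked(e,e)}
3. move(c,b)  →  {inpos(a,e), inpos(c,b), inpos(c,c), marked(a,e), marked(c,b), marked(c,e), marked(e,e)}
optimal plan length = 3; 3 ≤ 4

Yes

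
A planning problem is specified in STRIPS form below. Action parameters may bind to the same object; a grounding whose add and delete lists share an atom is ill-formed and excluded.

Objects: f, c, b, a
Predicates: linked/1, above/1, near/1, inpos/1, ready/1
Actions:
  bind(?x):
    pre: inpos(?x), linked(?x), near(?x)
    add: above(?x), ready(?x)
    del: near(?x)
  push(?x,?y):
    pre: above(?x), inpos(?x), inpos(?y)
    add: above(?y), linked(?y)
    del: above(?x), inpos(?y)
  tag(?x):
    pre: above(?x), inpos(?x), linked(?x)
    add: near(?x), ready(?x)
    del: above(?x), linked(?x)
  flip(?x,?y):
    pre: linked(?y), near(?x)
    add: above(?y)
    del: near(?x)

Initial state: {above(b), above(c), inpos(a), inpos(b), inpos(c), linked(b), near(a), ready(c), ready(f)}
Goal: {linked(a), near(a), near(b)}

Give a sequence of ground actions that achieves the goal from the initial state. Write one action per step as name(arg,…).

push(c,a); tag(b)

1. push(c,a)  →  {above(a), above(b), inpos(b), inpos(c), linked(a), linked(b), near(a), ready(c), ready(f)}
2. tag(b)  →  {above(a), inpos(b), inpos(c), linked(a), near(a), near(b), ready(b), ready(c), ready(f)}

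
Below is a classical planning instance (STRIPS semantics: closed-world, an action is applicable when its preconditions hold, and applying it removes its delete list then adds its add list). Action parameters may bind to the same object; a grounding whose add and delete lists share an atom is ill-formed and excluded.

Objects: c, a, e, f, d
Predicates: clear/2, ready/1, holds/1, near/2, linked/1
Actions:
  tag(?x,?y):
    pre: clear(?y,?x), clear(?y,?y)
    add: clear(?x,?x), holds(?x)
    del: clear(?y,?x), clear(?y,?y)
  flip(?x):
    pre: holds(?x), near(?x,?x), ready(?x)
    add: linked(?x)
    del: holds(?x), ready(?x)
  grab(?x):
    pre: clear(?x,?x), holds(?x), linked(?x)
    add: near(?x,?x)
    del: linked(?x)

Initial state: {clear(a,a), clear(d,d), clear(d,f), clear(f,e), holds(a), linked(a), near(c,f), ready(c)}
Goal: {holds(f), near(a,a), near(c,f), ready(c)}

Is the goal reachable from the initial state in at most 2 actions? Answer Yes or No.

1. tag(f,d)  →  {clear(a,a), clear(f,e), clear(f,f), holds(a), holds(f), linked(a), near(c,f), ready(c)}
2. grab(a)  →  {clear(a,a), clear(f,e), clear(f,f), holds(a), holds(f), near(a,a), near(c,f), ready(c)}
optimal plan length = 2; 2 ≤ 2

Yes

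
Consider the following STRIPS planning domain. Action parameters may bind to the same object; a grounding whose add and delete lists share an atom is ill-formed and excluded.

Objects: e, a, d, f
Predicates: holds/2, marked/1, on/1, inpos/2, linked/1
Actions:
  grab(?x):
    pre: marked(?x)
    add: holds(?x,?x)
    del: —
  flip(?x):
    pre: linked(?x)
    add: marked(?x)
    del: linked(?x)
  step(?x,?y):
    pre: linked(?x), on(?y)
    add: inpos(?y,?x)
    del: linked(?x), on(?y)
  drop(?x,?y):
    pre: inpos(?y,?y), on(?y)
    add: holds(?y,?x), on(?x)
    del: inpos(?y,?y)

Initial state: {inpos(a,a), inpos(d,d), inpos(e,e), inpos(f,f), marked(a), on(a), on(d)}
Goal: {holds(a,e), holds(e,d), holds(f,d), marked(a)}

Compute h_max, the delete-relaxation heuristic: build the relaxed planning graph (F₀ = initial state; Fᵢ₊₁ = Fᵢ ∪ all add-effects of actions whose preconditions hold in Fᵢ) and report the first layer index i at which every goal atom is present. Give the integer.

F0 = init (7 atoms)
F1 = F0 ∪ {holds(a,a), holds(a,d), holds(a,e), holds(a,f), holds(d,a), holds(d,d), holds(d,e), holds(d,f), on(e), on(f)}  (17 atoms)
F2 = F1 ∪ {holds(e,a), holds(e,d), holds(e,e), holds(e,f), holds(f,a), holds(f,d), holds(f,e), holds(f,f)}  (25 atoms)
goal ⊆ F2  ⇒  h_max = 2

2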